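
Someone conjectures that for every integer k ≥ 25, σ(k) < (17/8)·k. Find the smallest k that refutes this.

k = 30

A counterexample is any integer k ≥ 25 such that the claim fails; we check each in order.
For k = 25, 26, 27, 28, 29 the conclusion holds.
k = 30: σ(30) = 72; 72 ≥ 255/4.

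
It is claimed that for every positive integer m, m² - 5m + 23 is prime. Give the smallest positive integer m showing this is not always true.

m = 19

For m = 1, 2, 3, 4, …, 16, 17, 18 the conclusion holds.
m = 19: m² - 5m + 23 = 289 = 17 × 17, composite.
Hence m = 19 is a counterexample.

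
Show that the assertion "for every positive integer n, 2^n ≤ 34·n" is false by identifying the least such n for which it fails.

n = 9

Check each positive integer n in order until 2^n > 34·n.
The first 8 eligible values, up to n = 8, all satisfy the conclusion.
n = 9: 2^n = 512 and 34·n = 306, so 512 > 306.
Thus n = 9 disproves the claim, and no smaller n works.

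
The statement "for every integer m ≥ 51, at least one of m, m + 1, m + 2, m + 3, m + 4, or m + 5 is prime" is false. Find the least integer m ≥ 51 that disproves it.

m = 90

For m = 51, 52, 53, 54, …, 87, 88, 89 the conclusion holds.
m = 90: 90 = 2 × 45; 91 = 7 × 13; 92 = 2 × 46; 93 = 3 × 31; 94 = 2 × 47; 95 = 5 × 19 — all composite.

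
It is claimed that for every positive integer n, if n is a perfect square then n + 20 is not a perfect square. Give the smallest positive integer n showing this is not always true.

n = 16

We need the least positive integer n for which n is a perfect square but n + 20 is a perfect square.
n = 1: 1 + 20 = 21, not a perfect square.
n = 4: 4 + 20 = 24, not a perfect square.
n = 9: 9 + 20 = 29, not a perfect square.
n = 16: 16 = 4² and 16 + 20 = 36 = 6².
Hence n = 16 is a counterexample.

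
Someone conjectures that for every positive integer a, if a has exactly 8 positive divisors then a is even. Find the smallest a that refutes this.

A counterexample is any positive integer a such that a has exactly 8 positive divisors but a is odd; we check each in order.
For a = 24, 30, 40, 42, …, 88, 102, 104 the conclusion holds.
a = 105: divisors of 105: 1, 3, 5, 7, 15, 21, 35, 105; 105 is odd.

a = 105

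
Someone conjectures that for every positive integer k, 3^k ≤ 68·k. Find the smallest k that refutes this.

k = 6

Check each positive integer k in order until 3^k > 68·k.
The first 5 eligible values, up to k = 5, all satisfy the conclusion.
k = 6: 3^k = 729 and 68·k = 408, so 729 > 408.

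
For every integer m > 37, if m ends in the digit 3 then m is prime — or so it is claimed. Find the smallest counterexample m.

m = 43: 43 ends in 3 and is prime.
m = 53: 53 ends in 3 and is prime.
m = 63: 63 ends in 3; 63 = 3 × 21, composite.

m = 63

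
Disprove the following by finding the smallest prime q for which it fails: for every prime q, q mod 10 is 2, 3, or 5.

q = 7

q = 2: 2 mod 10 = 2.
q = 3: 3 mod 10 = 3.
q = 5: 5 mod 10 = 5.
q = 7: 7 mod 10 = 7 — not in {2, 3, 5}.
Hence q = 7 is a counterexample.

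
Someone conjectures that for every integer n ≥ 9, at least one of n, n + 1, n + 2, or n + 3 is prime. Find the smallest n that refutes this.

n = 24

For n = 9, 10, 11, 12, …, 21, 22, 23 the conclusion holds.
n = 24: 24 = 2 × 12; 25 = 5 × 5; 26 = 2 × 13; 27 = 3 × 9 — all composite.
So n = 24 is the smallest counterexample.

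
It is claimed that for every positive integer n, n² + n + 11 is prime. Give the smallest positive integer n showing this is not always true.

We need the least positive integer n for which n² + n + 11 is not prime.
For n = 1, 2, 3, 4, 5, 6, 7, 8, 9 the conclusion holds.
n = 10: n² + n + 11 = 121 = 11 × 11, composite.
Thus n = 10 disproves the claim, and no smaller n works.

n = 10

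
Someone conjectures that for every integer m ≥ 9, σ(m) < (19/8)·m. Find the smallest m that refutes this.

Check each integer m ≥ 9 in order until the claim fails.
For m = 9, 10, 11, 12, …, 21, 22, 23 the conclusion holds.
m = 24: σ(24) = 60; 60 ≥ 57.
Hence m = 24 is a counterexample.

m = 24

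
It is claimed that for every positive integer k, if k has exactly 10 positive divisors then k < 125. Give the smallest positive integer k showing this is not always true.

k = 162

We need the least positive integer k for which k has exactly 10 positive divisors but the claim fails.
For k = 48, 80, 112 the conclusion holds.
k = 162: τ(162) = 10; 162 ≥ 125.
So k = 162 is the smallest counterexample.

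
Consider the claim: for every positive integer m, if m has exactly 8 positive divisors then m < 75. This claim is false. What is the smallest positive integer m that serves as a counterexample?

m = 78

For m = 24, 30, 40, 42, 54, 56, 66, 70 the conclusion holds.
m = 78: τ(78) = 8; 78 ≥ 75.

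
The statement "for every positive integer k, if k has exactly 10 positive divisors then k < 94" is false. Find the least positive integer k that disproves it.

k = 112

k = 48: τ(48) = 10; 48 < 94.
k = 80: τ(80) = 10; 80 < 94.
k = 112: τ(112) = 10; 112 ≥ 94.
Thus k = 112 disproves the claim, and no smaller k works.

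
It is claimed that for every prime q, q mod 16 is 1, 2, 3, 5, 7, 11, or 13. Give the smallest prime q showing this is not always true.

q = 31

We need the least prime q for which the claim fails.
For q = 2, 3, 5, 7, 11, 13, 17, 19, 23, 29 the conclusion holds.
q = 31: 31 mod 16 = 15 — not in {1, 2, 3, 5, 7, 11, 13}.
Thus q = 31 disproves the claim, and no smaller q works.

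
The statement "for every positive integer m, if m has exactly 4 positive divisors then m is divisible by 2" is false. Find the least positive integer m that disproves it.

Check each positive integer m in order until m has exactly 4 positive divisors but m is not divisible by 2.
The first 4 eligible values, up to m = 14, all satisfy the conclusion.
m = 15: τ(15) = 4; 15 mod 2 = 1.

m = 15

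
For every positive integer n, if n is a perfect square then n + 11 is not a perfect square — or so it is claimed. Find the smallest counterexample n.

n = 25

For n = 1, 4, 9, 16 the conclusion holds.
n = 25: 25 = 5² and 25 + 11 = 36 = 6².
Thus n = 25 disproves the claim, and no smaller n works.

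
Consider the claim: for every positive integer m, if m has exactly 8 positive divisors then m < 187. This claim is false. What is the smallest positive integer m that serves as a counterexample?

m = 189

For m = 24, 30, 40, 42, …, 182, 184, 186 the conclusion holds.
m = 189: τ(189) = 8; 189 ≥ 187.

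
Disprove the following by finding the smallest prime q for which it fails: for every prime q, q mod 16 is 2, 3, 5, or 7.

q = 2: 2 mod 16 = 2.
q = 3: 3 mod 16 = 3.
q = 5: 5 mod 16 = 5.
q = 7: 7 mod 16 = 7.
q = 11: 11 mod 16 = 11 — not in {2, 3, 5, 7}.

q = 11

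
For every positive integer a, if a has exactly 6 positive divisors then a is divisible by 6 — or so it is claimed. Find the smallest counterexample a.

a = 20

Check each positive integer a in order until a has exactly 6 positive divisors but a is not divisible by 6.
For a = 12, 18 the conclusion holds.
a = 20: τ(20) = 6; 20 mod 6 = 2.
So a = 20 is the smallest counterexample.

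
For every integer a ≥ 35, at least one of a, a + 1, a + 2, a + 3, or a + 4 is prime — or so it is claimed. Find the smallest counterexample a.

For a = 35, 36, 37, 38, …, 45, 46, 47 the conclusion holds.
a = 48: 48 = 2 × 24; 49 = 7 × 7; 50 = 2 × 25; 51 = 3 × 17; 52 = 2 × 26 — all composite.

a = 48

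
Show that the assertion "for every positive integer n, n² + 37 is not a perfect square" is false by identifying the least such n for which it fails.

n = 18

A counterexample is any positive integer n such that n² + 37 is a perfect square; we check each in order.
The first 17 eligible values, up to n = 17, all satisfy the conclusion.
n = 18: 18² + 37 = 361 = 19², a perfect square.
So n = 18 is the smallest counterexample.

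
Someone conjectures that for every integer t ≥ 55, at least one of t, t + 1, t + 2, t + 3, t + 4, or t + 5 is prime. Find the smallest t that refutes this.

We need the least integer t ≥ 55 for which t, t + 1, t + 2, t + 3, t + 4, t + 5 are all composite.
For t = 55, 56, 57, 58, …, 87, 88, 89 the conclusion holds.
t = 90: 90 = 2 × 45; 91 = 7 × 13; 92 = 2 × 46; 93 = 3 × 31; 94 = 2 × 47; 95 = 5 × 19 — all composite.

t = 90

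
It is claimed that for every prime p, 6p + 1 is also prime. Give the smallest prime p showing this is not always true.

p = 2: 6p + 1 = 13, prime.
p = 3: 6p + 1 = 19, prime.
p = 5: 6p + 1 = 31, prime.
p = 7: 6p + 1 = 43, prime.
p = 11: 6p + 1 = 67, prime.
p = 13: 6p + 1 = 79, prime.
p = 17: 6p + 1 = 103, prime.
p = 19: 6p + 1 = 115 = 5 × 23, not prime.
Thus p = 19 disproves the claim, and no smaller p works.

p = 19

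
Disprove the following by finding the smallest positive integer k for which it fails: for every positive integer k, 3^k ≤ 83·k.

k = 6

Check each positive integer k in order until 3^k > 83·k.
For k = 1, 2, 3, 4, 5 the conclusion holds.
k = 6: 3^k = 729 and 83·k = 498, so 729 > 498.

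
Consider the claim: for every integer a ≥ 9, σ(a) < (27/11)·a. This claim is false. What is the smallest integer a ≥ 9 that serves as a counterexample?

a = 24

Check each integer a ≥ 9 in order until the claim fails.
For a = 9, 10, 11, 12, …, 21, 22, 23 the conclusion holds.
a = 24: σ(24) = 60; 60 ≥ 648/11.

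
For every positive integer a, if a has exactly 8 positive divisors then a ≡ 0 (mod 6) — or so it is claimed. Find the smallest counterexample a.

a = 24: τ(24) = 8; 24 ≡ 0 (mod 6).
a = 30: τ(30) = 8; 30 ≡ 0 (mod 6).
a = 40: τ(40) = 8; 40 ≡ 4 (mod 6).

a = 40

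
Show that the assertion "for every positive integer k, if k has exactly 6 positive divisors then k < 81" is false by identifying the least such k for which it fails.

k = 92

The first 13 eligible values, up to k = 76, all satisfy the conclusion.
k = 92: τ(92) = 6; 92 ≥ 81.
So k = 92 is the smallest counterexample.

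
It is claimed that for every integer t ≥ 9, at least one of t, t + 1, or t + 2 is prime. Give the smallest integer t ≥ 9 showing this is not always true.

We need the least integer t ≥ 9 for which t, t + 1, t + 2 are all composite.
t = 9: 11 is prime.
t = 10: 11 is prime.
t = 11: 11 is prime.
t = 12: 13 is prime.
t = 13: 13 is prime.
t = 14: 14 = 2 × 7; 15 = 3 × 5; 16 = 2 × 8 — all composite.

t = 14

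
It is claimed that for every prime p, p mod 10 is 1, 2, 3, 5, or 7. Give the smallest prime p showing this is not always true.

We need the least prime p for which the claim fails.
The first 7 eligible values, up to p = 17, all satisfy the conclusion.
p = 19: 19 mod 10 = 9 — not in {1, 2, 3, 5, 7}.
So p = 19 is the smallest counterexample.

p = 19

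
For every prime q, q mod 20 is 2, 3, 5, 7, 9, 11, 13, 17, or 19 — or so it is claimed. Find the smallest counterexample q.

For q = 2, 3, 5, 7, …, 29, 31, 37 the conclusion holds.
q = 41: 41 mod 20 = 1 — not in {2, 3, 5, 7, 9, 11, 13, 17, 19}.
So q = 41 is the smallest counterexample.

q = 41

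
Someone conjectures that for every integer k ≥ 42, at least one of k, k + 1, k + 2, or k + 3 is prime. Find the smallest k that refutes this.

k = 48

A counterexample is any integer k ≥ 42 such that k, k + 1, k + 2, k + 3 are all composite; we check each in order.
k = 42: 43 is prime.
k = 43: 43 is prime.
k = 44: 47 is prime.
k = 45: 47 is prime.
k = 46: 47 is prime.
k = 47: 47 is prime.
k = 48: 48 = 2 × 24; 49 = 7 × 7; 50 = 2 × 25; 51 = 3 × 17 — all composite.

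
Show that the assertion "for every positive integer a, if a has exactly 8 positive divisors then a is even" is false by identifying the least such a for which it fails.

a = 105

Check each positive integer a in order until a has exactly 8 positive divisors but a is odd.
The first 12 eligible values, up to a = 104, all satisfy the conclusion.
a = 105: divisors of 105: 1, 3, 5, 7, 15, 21, 35, 105; 105 is odd.
So a = 105 is the smallest counterexample.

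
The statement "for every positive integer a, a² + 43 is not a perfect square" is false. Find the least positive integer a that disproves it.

a = 21

We need the least positive integer a for which a² + 43 is a perfect square.
The first 20 eligible values, up to a = 20, all satisfy the conclusion.
a = 21: 21² + 43 = 484 = 22², a perfect square.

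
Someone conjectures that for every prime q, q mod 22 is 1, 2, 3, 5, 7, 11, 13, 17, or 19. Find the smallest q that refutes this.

q = 31

We need the least prime q for which the claim fails.
The first 10 eligible values, up to q = 29, all satisfy the conclusion.
q = 31: 31 mod 22 = 9 — not in {1, 2, 3, 5, 7, 11, 13, 17, 19}.
So q = 31 is the smallest counterexample.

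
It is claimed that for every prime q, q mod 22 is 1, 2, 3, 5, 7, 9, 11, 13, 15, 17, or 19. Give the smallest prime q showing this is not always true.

q = 43

Check each prime q in order until the claim fails.
For q = 2, 3, 5, 7, …, 31, 37, 41 the conclusion holds.
q = 43: 43 mod 22 = 21 — not in {1, 2, 3, 5, 7, 9, 11, 13, 15, 17, 19}.
Thus q = 43 disproves the claim, and no smaller q works.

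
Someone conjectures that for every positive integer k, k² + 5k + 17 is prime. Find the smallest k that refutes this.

k = 8

Check each positive integer k in order until k² + 5k + 17 is not prime.
k = 1: k² + 5k + 17 = 23, prime.
k = 2: k² + 5k + 17 = 31, prime.
k = 3: k² + 5k + 17 = 41, prime.
k = 4: k² + 5k + 17 = 53, prime.
k = 5: k² + 5k + 17 = 67, prime.
k = 6: k² + 5k + 17 = 83, prime.
k = 7: k² + 5k + 17 = 101, prime.
k = 8: k² + 5k + 17 = 121 = 11 × 11, composite.
So k = 8 is the smallest counterexample.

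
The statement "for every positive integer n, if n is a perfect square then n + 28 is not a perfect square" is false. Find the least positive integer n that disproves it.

We need the least positive integer n for which n is a perfect square but n + 28 is a perfect square.
The first 5 eligible values, up to n = 25, all satisfy the conclusion.
n = 36: 36 = 6² and 36 + 28 = 64 = 8².
Hence n = 36 is a counterexample.

n = 36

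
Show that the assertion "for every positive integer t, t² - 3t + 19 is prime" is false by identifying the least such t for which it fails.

Check each positive integer t in order until t² - 3t + 19 is not prime.
For t = 1, 2, 3, 4, …, 15, 16, 17 the conclusion holds.
t = 18: t² - 3t + 19 = 289 = 17 × 17, composite.
So t = 18 is the smallest counterexample.

t = 18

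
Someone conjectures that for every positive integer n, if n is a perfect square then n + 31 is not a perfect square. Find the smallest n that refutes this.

n = 225

Check each positive integer n in order until n is a perfect square but n + 31 is a perfect square.
For n = 1, 4, 9, 16, …, 144, 169, 196 the conclusion holds.
n = 225: 225 = 15² and 225 + 31 = 256 = 16².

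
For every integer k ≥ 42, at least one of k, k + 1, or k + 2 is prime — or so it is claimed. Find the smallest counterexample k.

Check each integer k ≥ 42 in order until k, k + 1, k + 2 are all composite.
For k = 42, 43 the conclusion holds.
k = 44: 44 = 2 × 22; 45 = 3 × 15; 46 = 2 × 23 — all composite.
Thus k = 44 disproves the claim, and no smaller k works.

k = 44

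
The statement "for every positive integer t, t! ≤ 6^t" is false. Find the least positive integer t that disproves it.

t = 14

A counterexample is any positive integer t such that t! > 6^t; we check each in order.
For t = 1, 2, 3, 4, …, 11, 12, 13 the conclusion holds.
t = 14: t! = 87178291200 and 6^t = 78364164096, so 87178291200 > 78364164096.
Thus t = 14 disproves the claim, and no smaller t works.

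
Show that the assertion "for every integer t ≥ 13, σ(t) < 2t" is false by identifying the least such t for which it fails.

We need the least integer t ≥ 13 for which the claim fails.
For t = 13, 14, 15, 16, 17 the conclusion holds.
t = 18: σ(18) = 39; 39 ≥ 36.
Thus t = 18 disproves the claim, and no smaller t works.

t = 18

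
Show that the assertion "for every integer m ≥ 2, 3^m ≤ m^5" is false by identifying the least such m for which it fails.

m = 11

A counterexample is any integer m ≥ 2 such that 3^m > m^5; we check each in order.
For m = 2, 3, 4, 5, 6, 7, 8, 9, 10 the conclusion holds.
m = 11: 3^m = 177147 and m^5 = 161051, so 177147 > 161051.
Hence m = 11 is a counterexample.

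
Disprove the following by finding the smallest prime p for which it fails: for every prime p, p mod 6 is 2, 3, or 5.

Check each prime p in order until the claim fails.
p = 2: 2 mod 6 = 2.
p = 3: 3 mod 6 = 3.
p = 5: 5 mod 6 = 5.
p = 7: 7 mod 6 = 1 — not in {2, 3, 5}.

p = 7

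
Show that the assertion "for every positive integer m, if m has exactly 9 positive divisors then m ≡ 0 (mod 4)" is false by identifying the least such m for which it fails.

A counterexample is any positive integer m such that m has exactly 9 positive divisors but the claim fails; we check each in order.
m = 36: τ(36) = 9; 36 ≡ 0 (mod 4).
m = 100: τ(100) = 9; 100 ≡ 0 (mod 4).
m = 196: τ(196) = 9; 196 ≡ 0 (mod 4).
m = 225: τ(225) = 9; 225 ≡ 1 (mod 4).
Hence m = 225 is a counterexample.

m = 225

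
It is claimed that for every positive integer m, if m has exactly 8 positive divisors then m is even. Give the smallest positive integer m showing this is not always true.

m = 105

A counterexample is any positive integer m such that m has exactly 8 positive divisors but m is odd; we check each in order.
The first 12 eligible values, up to m = 104, all satisfy the conclusion.
m = 105: divisors of 105: 1, 3, 5, 7, 15, 21, 35, 105; 105 is odd.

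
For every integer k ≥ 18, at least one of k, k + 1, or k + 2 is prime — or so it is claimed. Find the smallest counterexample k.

k = 20

Check each integer k ≥ 18 in order until k, k + 1, k + 2 are all composite.
k = 18: 19 is prime.
k = 19: 19 is prime.
k = 20: 20 = 2 × 10; 21 = 3 × 7; 22 = 2 × 11 — all composite.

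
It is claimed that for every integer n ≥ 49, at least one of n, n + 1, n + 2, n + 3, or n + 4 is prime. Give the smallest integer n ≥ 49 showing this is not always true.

n = 49: 53 is prime.
n = 50: 53 is prime.
n = 51: 53 is prime.
n = 52: 53 is prime.
n = 53: 53 is prime.
n = 54: 54 = 2 × 27; 55 = 5 × 11; 56 = 2 × 28; 57 = 3 × 19; 58 = 2 × 29 — all composite.

n = 54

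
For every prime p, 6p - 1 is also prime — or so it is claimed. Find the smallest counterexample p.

p = 11

A counterexample is any prime p such that 6p - 1 is not prime; we check each in order.
p = 2: 6p - 1 = 11, prime.
p = 3: 6p - 1 = 17, prime.
p = 5: 6p - 1 = 29, prime.
p = 7: 6p - 1 = 41, prime.
p = 11: 6p - 1 = 65 = 5 × 13, not prime.
Hence p = 11 is a counterexample.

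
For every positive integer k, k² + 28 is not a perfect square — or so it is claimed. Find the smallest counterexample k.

The first 5 eligible values, up to k = 5, all satisfy the conclusion.
k = 6: 6² + 28 = 64 = 8², a perfect square.
Hence k = 6 is a counterexample.

k = 6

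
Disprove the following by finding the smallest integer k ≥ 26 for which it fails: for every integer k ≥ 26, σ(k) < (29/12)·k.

Check each integer k ≥ 26 in order until the claim fails.
For k = 26, 27, 28, 29, 30, 31, 32, 33, 34, 35 the conclusion holds.
k = 36: σ(36) = 91; 91 ≥ 87.

k = 36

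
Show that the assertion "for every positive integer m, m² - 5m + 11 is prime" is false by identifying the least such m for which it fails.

A counterexample is any positive integer m such that m² - 5m + 11 is not prime; we check each in order.
m = 1: m² - 5m + 11 = 7, prime.
m = 2: m² - 5m + 11 = 5, prime.
m = 3: m² - 5m + 11 = 5, prime.
m = 4: m² - 5m + 11 = 7, prime.
m = 5: m² - 5m + 11 = 11, prime.
m = 6: m² - 5m + 11 = 17, prime.
m = 7: m² - 5m + 11 = 25 = 5 × 5, composite.
Hence m = 7 is a counterexample.

m = 7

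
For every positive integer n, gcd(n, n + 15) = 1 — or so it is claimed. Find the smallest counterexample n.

n = 3

n = 1: gcd(1, 16) = 1.
n = 2: gcd(2, 17) = 1.
n = 3: gcd(3, 18) = 3.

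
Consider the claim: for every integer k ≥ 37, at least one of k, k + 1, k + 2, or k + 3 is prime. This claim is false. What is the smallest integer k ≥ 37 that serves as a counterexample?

k = 48

For k = 37, 38, 39, 40, …, 45, 46, 47 the conclusion holds.
k = 48: 48 = 2 × 24; 49 = 7 × 7; 50 = 2 × 25; 51 = 3 × 17 — all composite.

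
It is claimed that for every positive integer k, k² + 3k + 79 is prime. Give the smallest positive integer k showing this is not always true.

The first 4 eligible values, up to k = 4, all satisfy the conclusion.
k = 5: k² + 3k + 79 = 119 = 7 × 17, composite.
Hence k = 5 is a counterexample.

k = 5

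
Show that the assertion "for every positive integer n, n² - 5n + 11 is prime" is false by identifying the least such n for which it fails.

n = 7

Check each positive integer n in order until n² - 5n + 11 is not prime.
For n = 1, 2, 3, 4, 5, 6 the conclusion holds.
n = 7: n² - 5n + 11 = 25 = 5 × 5, composite.
Thus n = 7 disproves the claim, and no smaller n works.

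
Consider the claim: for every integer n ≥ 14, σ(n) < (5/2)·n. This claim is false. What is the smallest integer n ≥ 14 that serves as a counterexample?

n = 24

For n = 14, 15, 16, 17, 18, 19, 20, 21, 22, 23 the conclusion holds.
n = 24: σ(24) = 60; 60 ≥ 60.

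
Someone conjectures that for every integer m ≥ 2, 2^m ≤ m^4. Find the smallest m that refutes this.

Check each integer m ≥ 2 in order until 2^m > m^4.
For m = 2, 3, 4, 5, …, 14, 15, 16 the conclusion holds.
m = 17: 2^m = 131072 and m^4 = 83521, so 131072 > 83521.

m = 17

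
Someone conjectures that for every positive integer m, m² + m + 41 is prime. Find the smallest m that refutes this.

m = 40

We need the least positive integer m for which m² + m + 41 is not prime.
For m = 1, 2, 3, 4, …, 37, 38, 39 the conclusion holds.
m = 40: m² + m + 41 = 1681 = 41 × 41, composite.
Thus m = 40 disproves the claim, and no smaller m works.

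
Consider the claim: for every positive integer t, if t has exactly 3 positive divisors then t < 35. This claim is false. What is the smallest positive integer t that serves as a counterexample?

A counterexample is any positive integer t such that t has exactly 3 positive divisors but the claim fails; we check each in order.
t = 4: τ(4) = 3; 4 < 35.
t = 9: τ(9) = 3; 9 < 35.
t = 25: τ(25) = 3; 25 < 35.
t = 49: τ(49) = 3; 49 ≥ 35.
Hence t = 49 is a counterexample.

t = 49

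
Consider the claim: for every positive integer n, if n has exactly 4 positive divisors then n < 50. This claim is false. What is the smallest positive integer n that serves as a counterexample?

n = 51

Check each positive integer n in order until n has exactly 4 positive divisors but the claim fails.
For n = 6, 8, 10, 14, …, 38, 39, 46 the conclusion holds.
n = 51: τ(51) = 4; 51 ≥ 50.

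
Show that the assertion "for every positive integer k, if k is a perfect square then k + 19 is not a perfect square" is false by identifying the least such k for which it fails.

We need the least positive integer k for which k is a perfect square but k + 19 is a perfect square.
The first 8 eligible values, up to k = 64, all satisfy the conclusion.
k = 81: 81 = 9² and 81 + 19 = 100 = 10².
So k = 81 is the smallest counterexample.

k = 81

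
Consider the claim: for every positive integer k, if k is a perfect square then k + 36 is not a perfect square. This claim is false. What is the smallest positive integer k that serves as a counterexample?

k = 64

A counterexample is any positive integer k such that k is a perfect square but k + 36 is a perfect square; we check each in order.
For k = 1, 4, 9, 16, 25, 36, 49 the conclusion holds.
k = 64: 64 = 8² and 64 + 36 = 100 = 10².
So k = 64 is the smallest counterexample.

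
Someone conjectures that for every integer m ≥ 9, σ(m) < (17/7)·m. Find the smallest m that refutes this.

Check each integer m ≥ 9 in order until the claim fails.
For m = 9, 10, 11, 12, …, 21, 22, 23 the conclusion holds.
m = 24: σ(24) = 60; 60 ≥ 408/7.
Hence m = 24 is a counterexample.

m = 24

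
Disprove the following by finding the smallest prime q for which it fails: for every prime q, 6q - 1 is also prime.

We need the least prime q for which 6q - 1 is not prime.
q = 2: 6q - 1 = 11, prime.
q = 3: 6q - 1 = 17, prime.
q = 5: 6q - 1 = 29, prime.
q = 7: 6q - 1 = 41, prime.
q = 11: 6q - 1 = 65 = 5 × 13, not prime.

q = 11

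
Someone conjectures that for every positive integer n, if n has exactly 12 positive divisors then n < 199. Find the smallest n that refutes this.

n = 200

For n = 60, 72, 84, 90, …, 156, 160, 198 the conclusion holds.
n = 200: τ(200) = 12; 200 ≥ 199.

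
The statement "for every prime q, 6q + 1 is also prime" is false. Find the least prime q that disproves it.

q = 19

For q = 2, 3, 5, 7, 11, 13, 17 the conclusion holds.
q = 19: 6q + 1 = 115 = 5 × 23, not prime.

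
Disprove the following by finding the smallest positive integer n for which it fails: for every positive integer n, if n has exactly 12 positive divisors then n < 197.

n = 198

A counterexample is any positive integer n such that n has exactly 12 positive divisors but the claim fails; we check each in order.
The first 12 eligible values, up to n = 160, all satisfy the conclusion.
n = 198: τ(198) = 12; 198 ≥ 197.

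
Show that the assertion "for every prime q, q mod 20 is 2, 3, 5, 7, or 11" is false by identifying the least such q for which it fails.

q = 2: 2 mod 20 = 2.
q = 3: 3 mod 20 = 3.
q = 5: 5 mod 20 = 5.
q = 7: 7 mod 20 = 7.
q = 11: 11 mod 20 = 11.
q = 13: 13 mod 20 = 13 — not in {2, 3, 5, 7, 11}.

q = 13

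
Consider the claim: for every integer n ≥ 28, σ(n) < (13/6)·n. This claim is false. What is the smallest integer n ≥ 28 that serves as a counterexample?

n = 30

We need the least integer n ≥ 28 for which the claim fails.
For n = 28, 29 the conclusion holds.
n = 30: σ(30) = 72; 72 ≥ 65.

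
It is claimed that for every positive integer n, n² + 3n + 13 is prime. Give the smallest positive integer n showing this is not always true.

n = 9

A counterexample is any positive integer n such that n² + 3n + 13 is not prime; we check each in order.
n = 1: n² + 3n + 13 = 17, prime.
n = 2: n² + 3n + 13 = 23, prime.
n = 3: n² + 3n + 13 = 31, prime.
n = 4: n² + 3n + 13 = 41, prime.
n = 5: n² + 3n + 13 = 53, prime.
n = 6: n² + 3n + 13 = 67, prime.
n = 7: n² + 3n + 13 = 83, prime.
n = 8: n² + 3n + 13 = 101, prime.
n = 9: n² + 3n + 13 = 121 = 11 × 11, composite.
Hence n = 9 is a counterexample.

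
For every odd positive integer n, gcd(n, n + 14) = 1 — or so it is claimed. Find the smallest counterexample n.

n = 7

n = 1: gcd(1, 15) = 1.
n = 3: gcd(3, 17) = 1.
n = 5: gcd(5, 19) = 1.
n = 7: gcd(7, 21) = 7.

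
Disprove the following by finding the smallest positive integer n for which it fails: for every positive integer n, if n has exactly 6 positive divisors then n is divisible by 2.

n = 45

A counterexample is any positive integer n such that n has exactly 6 positive divisors but n is not divisible by 2; we check each in order.
The first 6 eligible values, up to n = 44, all satisfy the conclusion.
n = 45: τ(45) = 6; 45 mod 2 = 1.
Thus n = 45 disproves the claim, and no smaller n works.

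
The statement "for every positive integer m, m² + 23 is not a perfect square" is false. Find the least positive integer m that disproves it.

We need the least positive integer m for which m² + 23 is a perfect square.
For m = 1, 2, 3, 4, 5, 6, 7, 8, 9, 10 the conclusion holds.
m = 11: 11² + 23 = 144 = 12², a perfect square.
So m = 11 is the smallest counterexample.

m = 11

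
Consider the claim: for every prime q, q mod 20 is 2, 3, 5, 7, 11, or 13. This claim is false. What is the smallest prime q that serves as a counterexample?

q = 17

We need the least prime q for which the claim fails.
The first 6 eligible values, up to q = 13, all satisfy the conclusion.
q = 17: 17 mod 20 = 17 — not in {2, 3, 5, 7, 11, 13}.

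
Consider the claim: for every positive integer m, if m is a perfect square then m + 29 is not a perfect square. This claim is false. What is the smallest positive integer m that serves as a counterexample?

m = 196

Check each positive integer m in order until m is a perfect square but m + 29 is a perfect square.
The first 13 eligible values, up to m = 169, all satisfy the conclusion.
m = 196: 196 = 14² and 196 + 29 = 225 = 15².
So m = 196 is the smallest counterexample.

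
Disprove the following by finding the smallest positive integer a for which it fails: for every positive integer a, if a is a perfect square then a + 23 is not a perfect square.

a = 121

A counterexample is any positive integer a such that a is a perfect square but a + 23 is a perfect square; we check each in order.
For a = 1, 4, 9, 16, 25, 36, 49, 64, 81, 100 the conclusion holds.
a = 121: 121 = 11² and 121 + 23 = 144 = 12².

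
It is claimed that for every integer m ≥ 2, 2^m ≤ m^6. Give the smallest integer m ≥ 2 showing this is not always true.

For m = 2, 3, 4, 5, …, 27, 28, 29 the conclusion holds.
m = 30: 2^m = 1073741824 and m^6 = 729000000, so 1073741824 > 729000000.
Thus m = 30 disproves the claim, and no smaller m works.

m = 30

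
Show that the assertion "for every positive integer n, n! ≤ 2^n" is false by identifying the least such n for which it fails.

Check each positive integer n in order until n! > 2^n.
For n = 1, 2, 3 the conclusion holds.
n = 4: n! = 24 and 2^n = 16, so 24 > 16.

n = 4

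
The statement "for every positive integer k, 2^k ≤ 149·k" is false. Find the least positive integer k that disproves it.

k = 11

Check each positive integer k in order until 2^k > 149·k.
For k = 1, 2, 3, 4, 5, 6, 7, 8, 9, 10 the conclusion holds.
k = 11: 2^k = 2048 and 149·k = 1639, so 2048 > 1639.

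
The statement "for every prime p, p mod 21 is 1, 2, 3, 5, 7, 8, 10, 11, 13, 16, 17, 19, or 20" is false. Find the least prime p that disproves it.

p = 67

The first 18 eligible values, up to p = 61, all satisfy the conclusion.
p = 67: 67 mod 21 = 4 — not in {1, 2, 3, 5, 7, 8, 10, 11, 13, 16, 17, 19, 20}.
Thus p = 67 disproves the claim, and no smaller p works.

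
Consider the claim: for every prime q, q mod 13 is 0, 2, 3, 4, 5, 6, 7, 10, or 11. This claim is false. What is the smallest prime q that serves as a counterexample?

q = 47

A counterexample is any prime q such that the claim fails; we check each in order.
For q = 2, 3, 5, 7, …, 37, 41, 43 the conclusion holds.
q = 47: 47 mod 13 = 8 — not in {0, 2, 3, 4, 5, 6, 7, 10, 11}.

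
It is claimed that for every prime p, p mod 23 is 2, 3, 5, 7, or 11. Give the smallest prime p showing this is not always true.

The first 5 eligible values, up to p = 11, all satisfy the conclusion.
p = 13: 13 mod 23 = 13 — not in {2, 3, 5, 7, 11}.

p = 13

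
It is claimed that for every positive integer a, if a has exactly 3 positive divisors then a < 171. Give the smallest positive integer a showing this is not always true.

a = 289

a = 4: τ(4) = 3; 4 < 171.
a = 9: τ(9) = 3; 9 < 171.
a = 25: τ(25) = 3; 25 < 171.
a = 49: τ(49) = 3; 49 < 171.
a = 121: τ(121) = 3; 121 < 171.
a = 169: τ(169) = 3; 169 < 171.
a = 289: τ(289) = 3; 289 ≥ 171.
So a = 289 is the smallest counterexample.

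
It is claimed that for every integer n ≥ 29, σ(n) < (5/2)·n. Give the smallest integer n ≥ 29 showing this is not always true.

n = 36

For n = 29, 30, 31, 32, 33, 34, 35 the conclusion holds.
n = 36: σ(36) = 91; 91 ≥ 90.
Thus n = 36 disproves the claim, and no smaller n works.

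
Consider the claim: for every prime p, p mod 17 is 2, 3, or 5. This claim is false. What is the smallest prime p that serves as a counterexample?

For p = 2, 3, 5 the conclusion holds.
p = 7: 7 mod 17 = 7 — not in {2, 3, 5}.
Hence p = 7 is a counterexample.

p = 7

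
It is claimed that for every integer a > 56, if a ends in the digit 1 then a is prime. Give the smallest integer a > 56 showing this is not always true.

a = 81

A counterexample is any integer a > 56 such that a ends in the digit 1 but a is not prime; we check each in order.
For a = 61, 71 the conclusion holds.
a = 81: 81 ends in 1; 81 = 3 × 27, composite.
So a = 81 is the smallest counterexample.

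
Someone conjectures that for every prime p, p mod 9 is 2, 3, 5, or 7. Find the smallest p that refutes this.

p = 13

A counterexample is any prime p such that the claim fails; we check each in order.
The first 5 eligible values, up to p = 11, all satisfy the conclusion.
p = 13: 13 mod 9 = 4 — not in {2, 3, 5, 7}.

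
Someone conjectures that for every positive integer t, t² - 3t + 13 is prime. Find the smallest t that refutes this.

A counterexample is any positive integer t such that t² - 3t + 13 is not prime; we check each in order.
The first 11 eligible values, up to t = 11, all satisfy the conclusion.
t = 12: t² - 3t + 13 = 121 = 11 × 11, composite.
So t = 12 is the smallest counterexample.

t = 12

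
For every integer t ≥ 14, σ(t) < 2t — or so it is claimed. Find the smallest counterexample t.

For t = 14, 15, 16, 17 the conclusion holds.
t = 18: σ(18) = 39; 39 ≥ 36.
Thus t = 18 disproves the claim, and no smaller t works.

t = 18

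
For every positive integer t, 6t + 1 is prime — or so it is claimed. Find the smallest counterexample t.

A counterexample is any positive integer t such that 6t + 1 is not prime; we check each in order.
t = 1: 6t + 1 = 7, prime.
t = 2: 6t + 1 = 13, prime.
t = 3: 6t + 1 = 19, prime.
t = 4: 6t + 1 = 25 = 5 × 5, composite.

t = 4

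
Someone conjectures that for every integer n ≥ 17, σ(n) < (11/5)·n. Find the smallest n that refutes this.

A counterexample is any integer n ≥ 17 such that the claim fails; we check each in order.
For n = 17, 18, 19, 20, 21, 22, 23 the conclusion holds.
n = 24: σ(24) = 60; 60 ≥ 264/5.
Thus n = 24 disproves the claim, and no smaller n works.

n = 24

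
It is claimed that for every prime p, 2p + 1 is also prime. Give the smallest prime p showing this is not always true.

p = 7

For p = 2, 3, 5 the conclusion holds.
p = 7: 2p + 1 = 15 = 3 × 5, not prime.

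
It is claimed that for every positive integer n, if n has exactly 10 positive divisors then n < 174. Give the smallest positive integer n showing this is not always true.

A counterexample is any positive integer n such that n has exactly 10 positive divisors but the claim fails; we check each in order.
n = 48: τ(48) = 10; 48 < 174.
n = 80: τ(80) = 10; 80 < 174.
n = 112: τ(112) = 10; 112 < 174.
n = 162: τ(162) = 10; 162 < 174.
n = 176: τ(176) = 10; 176 ≥ 174.
Hence n = 176 is a counterexample.

n = 176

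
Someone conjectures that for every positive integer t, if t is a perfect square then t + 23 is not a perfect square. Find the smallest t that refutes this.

t = 121

For t = 1, 4, 9, 16, 25, 36, 49, 64, 81, 100 the conclusion holds.
t = 121: 121 = 11² and 121 + 23 = 144 = 12².
So t = 121 is the smallest counterexample.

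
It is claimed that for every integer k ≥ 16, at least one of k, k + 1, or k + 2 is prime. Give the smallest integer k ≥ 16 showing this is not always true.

k = 20

We need the least integer k ≥ 16 for which k, k + 1, k + 2 are all composite.
For k = 16, 17, 18, 19 the conclusion holds.
k = 20: 20 = 2 × 10; 21 = 3 × 7; 22 = 2 × 11 — all composite.
So k = 20 is the smallest counterexample.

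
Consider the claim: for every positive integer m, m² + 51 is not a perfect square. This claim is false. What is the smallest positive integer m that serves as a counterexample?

m = 7

A counterexample is any positive integer m such that m² + 51 is a perfect square; we check each in order.
For m = 1, 2, 3, 4, 5, 6 the conclusion holds.
m = 7: 7² + 51 = 100 = 10², a perfect square.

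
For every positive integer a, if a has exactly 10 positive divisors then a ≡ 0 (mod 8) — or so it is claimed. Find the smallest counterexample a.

a = 162

a = 48: τ(48) = 10; 48 ≡ 0 (mod 8).
a = 80: τ(80) = 10; 80 ≡ 0 (mod 8).
a = 112: τ(112) = 10; 112 ≡ 0 (mod 8).
a = 162: τ(162) = 10; 162 ≡ 2 (mod 8).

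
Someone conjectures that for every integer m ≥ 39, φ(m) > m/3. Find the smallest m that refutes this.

We need the least integer m ≥ 39 for which the claim fails.
m = 39: φ(39) = 24 and 39/3 = 13, so φ(39) > 39/3.
m = 40: φ(40) = 16 and 40/3 = 40/3, so φ(40) > 40/3.
m = 41: φ(41) = 40 and 41/3 = 41/3, so φ(41) > 41/3.
m = 42: φ(42) = 12 and 42/3 = 14, so φ(42) ≤ 42/3.
Hence m = 42 is a counterexample.

m = 42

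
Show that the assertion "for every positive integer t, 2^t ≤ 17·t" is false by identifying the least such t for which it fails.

We need the least positive integer t for which 2^t > 17·t.
The first 6 eligible values, up to t = 6, all satisfy the conclusion.
t = 7: 2^t = 128 and 17·t = 119, so 128 > 119.

t = 7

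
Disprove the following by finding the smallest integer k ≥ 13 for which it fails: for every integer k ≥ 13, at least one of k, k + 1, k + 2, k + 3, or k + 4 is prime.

We need the least integer k ≥ 13 for which k, k + 1, k + 2, k + 3, k + 4 are all composite.
For k = 13, 14, 15, 16, …, 21, 22, 23 the conclusion holds.
k = 24: 24 = 2 × 12; 25 = 5 × 5; 26 = 2 × 13; 27 = 3 × 9; 28 = 2 × 14 — all composite.
Thus k = 24 disproves the claim, and no smaller k works.

k = 24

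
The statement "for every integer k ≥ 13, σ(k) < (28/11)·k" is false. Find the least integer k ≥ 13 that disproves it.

Check each integer k ≥ 13 in order until the claim fails.
For k = 13, 14, 15, 16, …, 45, 46, 47 the conclusion holds.
k = 48: σ(48) = 124; 124 ≥ 1344/11.
Hence k = 48 is a counterexample.

k = 48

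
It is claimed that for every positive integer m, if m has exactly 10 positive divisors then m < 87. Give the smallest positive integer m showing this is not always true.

Check each positive integer m in order until m has exactly 10 positive divisors but the claim fails.
For m = 48, 80 the conclusion holds.
m = 112: τ(112) = 10; 112 ≥ 87.

m = 112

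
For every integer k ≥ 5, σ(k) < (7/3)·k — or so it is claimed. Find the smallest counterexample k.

k = 12

Check each integer k ≥ 5 in order until the claim fails.
For k = 5, 6, 7, 8, 9, 10, 11 the conclusion holds.
k = 12: σ(12) = 28; 28 ≥ 28.
Hence k = 12 is a counterexample.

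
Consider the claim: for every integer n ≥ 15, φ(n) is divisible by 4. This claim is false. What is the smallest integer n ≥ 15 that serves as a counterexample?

A counterexample is any integer n ≥ 15 such that φ(n) is not divisible by 4; we check each in order.
For n = 15, 16, 17 the conclusion holds.
n = 18: φ(18) = 6; 6 mod 4 = 2.
Thus n = 18 disproves the claim, and no smaller n works.

n = 18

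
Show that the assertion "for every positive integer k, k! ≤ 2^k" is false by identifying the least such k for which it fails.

k = 4

Check each positive integer k in order until k! > 2^k.
k = 1: k! = 1 and 2^k = 2, so 1 ≤ 2.
k = 2: k! = 2 and 2^k = 4, so 2 ≤ 4.
k = 3: k! = 6 and 2^k = 8, so 6 ≤ 8.
k = 4: k! = 24 and 2^k = 16, so 24 > 16.
So k = 4 is the smallest counterexample.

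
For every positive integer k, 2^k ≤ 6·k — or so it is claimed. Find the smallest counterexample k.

k = 5

k = 1: 2^k = 2 and 6·k = 6, so 2 ≤ 6.
k = 2: 2^k = 4 and 6·k = 12, so 4 ≤ 12.
k = 3: 2^k = 8 and 6·k = 18, so 8 ≤ 18.
k = 4: 2^k = 16 and 6·k = 24, so 16 ≤ 24.
k = 5: 2^k = 32 and 6·k = 30, so 32 > 30.
Hence k = 5 is a counterexample.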